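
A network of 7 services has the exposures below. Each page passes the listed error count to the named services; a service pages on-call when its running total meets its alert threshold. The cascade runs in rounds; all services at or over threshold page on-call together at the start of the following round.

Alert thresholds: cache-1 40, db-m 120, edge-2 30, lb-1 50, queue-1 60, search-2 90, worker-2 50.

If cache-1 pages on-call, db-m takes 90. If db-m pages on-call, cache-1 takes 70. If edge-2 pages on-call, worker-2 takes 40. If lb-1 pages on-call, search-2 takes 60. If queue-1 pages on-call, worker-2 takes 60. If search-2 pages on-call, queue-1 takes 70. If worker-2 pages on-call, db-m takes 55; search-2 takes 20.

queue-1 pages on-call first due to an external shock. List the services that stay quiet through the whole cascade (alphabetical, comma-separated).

cache-1, db-m, edge-2, lb-1, search-2

Round 1 — queue-1 pages on-call (initial).
  worker-2: +60 → 60 ≥ 50
Round 2 — worker-2 pages on-call.
  db-m: +55 → 55 < 120
  search-2: +20 → 20 < 90
No further pages.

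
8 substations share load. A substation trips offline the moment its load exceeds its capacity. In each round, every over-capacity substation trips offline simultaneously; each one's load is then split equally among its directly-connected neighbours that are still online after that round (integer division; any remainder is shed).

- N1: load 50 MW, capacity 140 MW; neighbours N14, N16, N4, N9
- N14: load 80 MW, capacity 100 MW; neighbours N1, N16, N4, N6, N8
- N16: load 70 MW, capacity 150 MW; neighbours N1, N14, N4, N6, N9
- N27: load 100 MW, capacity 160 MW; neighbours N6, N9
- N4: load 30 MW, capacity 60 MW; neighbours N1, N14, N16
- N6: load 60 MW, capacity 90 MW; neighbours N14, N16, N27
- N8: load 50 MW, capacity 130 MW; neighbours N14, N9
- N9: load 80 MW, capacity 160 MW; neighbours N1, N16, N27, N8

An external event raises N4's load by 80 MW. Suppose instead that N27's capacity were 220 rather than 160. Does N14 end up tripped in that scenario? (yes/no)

yes

With N27's capacity at 220:
Round 1 — N4 at 110 > 60. N4 trips offline.
  N4 sheds 110 MW to N1, N14, N16: 36 each (2 lost).
    N1: 50+36 = 86 ≤ 140
    N14: 80+36 = 116 > 100
    N16: 70+36 = 106 ≤ 150
Round 2 — N14 trips offline.
  N14 sheds 116 MW to N1, N16, N6, N8: 29 each.
    N1: 86+29 = 115 ≤ 140
    N16: 106+29 = 135 ≤ 150
    N6: 60+29 = 89 ≤ 90
    N8: 50+29 = 79 ≤ 130
No further trips.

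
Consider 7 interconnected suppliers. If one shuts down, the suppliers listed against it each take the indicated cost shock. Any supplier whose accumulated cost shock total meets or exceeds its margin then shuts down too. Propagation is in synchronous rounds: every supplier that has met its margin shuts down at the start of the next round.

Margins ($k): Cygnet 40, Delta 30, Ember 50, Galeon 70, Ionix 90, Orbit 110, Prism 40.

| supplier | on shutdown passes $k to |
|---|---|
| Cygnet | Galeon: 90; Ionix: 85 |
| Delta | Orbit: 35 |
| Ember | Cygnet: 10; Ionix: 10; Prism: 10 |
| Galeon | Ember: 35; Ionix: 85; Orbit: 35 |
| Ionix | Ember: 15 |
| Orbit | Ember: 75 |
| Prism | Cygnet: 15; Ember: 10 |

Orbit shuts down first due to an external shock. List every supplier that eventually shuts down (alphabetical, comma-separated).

Round 1 — Orbit shuts down (initial).
  Ember: +75 → 75 ≥ 50
Round 2 — Ember shuts down.
  Cygnet: +10 → 10 < 40
  Ionix: +10 → 10 < 90
  Prism: +10 → 10 < 40
No further shutdowns.

Ember, Orbit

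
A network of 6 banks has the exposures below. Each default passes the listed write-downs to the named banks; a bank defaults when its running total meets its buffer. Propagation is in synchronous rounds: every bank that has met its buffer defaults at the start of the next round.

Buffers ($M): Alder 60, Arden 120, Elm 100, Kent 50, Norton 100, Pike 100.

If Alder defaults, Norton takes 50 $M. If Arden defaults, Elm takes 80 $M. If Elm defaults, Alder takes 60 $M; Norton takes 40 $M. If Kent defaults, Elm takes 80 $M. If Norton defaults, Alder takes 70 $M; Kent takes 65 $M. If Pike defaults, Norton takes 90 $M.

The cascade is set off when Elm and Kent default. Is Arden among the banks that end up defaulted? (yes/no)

Round 1 — Elm, Kent default (initial).
  Alder: +60 → 60 ≥ 60
  Norton: +40 → 40 < 100
Round 2 — Alder defaults.
  Norton: +50 → 90 < 100
No further defaults.

no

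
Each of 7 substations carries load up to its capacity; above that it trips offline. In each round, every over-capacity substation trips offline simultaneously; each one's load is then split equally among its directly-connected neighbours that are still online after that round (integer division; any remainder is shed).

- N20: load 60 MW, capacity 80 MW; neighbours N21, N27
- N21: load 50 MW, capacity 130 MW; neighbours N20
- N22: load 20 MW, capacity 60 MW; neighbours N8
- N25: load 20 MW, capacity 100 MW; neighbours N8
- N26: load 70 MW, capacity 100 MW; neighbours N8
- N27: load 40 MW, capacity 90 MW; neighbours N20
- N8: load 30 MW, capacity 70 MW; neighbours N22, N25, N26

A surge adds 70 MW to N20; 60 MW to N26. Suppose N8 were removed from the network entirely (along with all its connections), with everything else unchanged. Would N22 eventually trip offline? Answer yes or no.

With N8 removed:
Round 1 — N20 at 130 > 80; N26 at 130 > 100. N20, N26 trip offline.
  N20 sheds 130 MW to N21, N27: 65 each.
    N21: 50+65 = 115 ≤ 130
    N27: 40+65 = 105 > 90
  N26 sheds 130 MW: no online neighbours, lost.
Round 2 — N27 trips offline.
  N27 sheds 105 MW: no online neighbours, lost.
No further trips.

no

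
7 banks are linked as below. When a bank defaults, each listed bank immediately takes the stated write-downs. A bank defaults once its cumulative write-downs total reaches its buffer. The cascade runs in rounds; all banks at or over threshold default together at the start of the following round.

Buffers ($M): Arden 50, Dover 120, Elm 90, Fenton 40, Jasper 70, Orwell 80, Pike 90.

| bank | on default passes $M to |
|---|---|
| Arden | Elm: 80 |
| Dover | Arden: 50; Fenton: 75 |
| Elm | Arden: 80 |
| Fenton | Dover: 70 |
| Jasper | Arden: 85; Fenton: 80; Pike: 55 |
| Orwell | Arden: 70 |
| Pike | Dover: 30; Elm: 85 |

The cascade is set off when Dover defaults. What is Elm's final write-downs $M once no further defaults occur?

80

Round 1 — Dover defaults (initial).
  Arden: +50 → 50 ≥ 50
  Fenton: +75 → 75 ≥ 40
Round 2 — Arden, Fenton default.
  Elm: +80 → 80 < 90
No further defaults.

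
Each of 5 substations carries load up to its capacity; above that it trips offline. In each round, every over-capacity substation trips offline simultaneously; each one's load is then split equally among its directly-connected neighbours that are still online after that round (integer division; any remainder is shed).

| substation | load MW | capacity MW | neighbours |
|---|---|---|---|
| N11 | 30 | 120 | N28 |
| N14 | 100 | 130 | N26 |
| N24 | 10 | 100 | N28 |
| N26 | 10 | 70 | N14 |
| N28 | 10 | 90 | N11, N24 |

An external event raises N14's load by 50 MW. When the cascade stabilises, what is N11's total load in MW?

Round 1 — N14 at 150 > 130. N14 trips offline.
  N14 sheds 150 MW to N26: 150 each.
    N26: 10+150 = 160 > 70
Round 2 — N26 trips offline.
  N26 sheds 160 MW: no online neighbours, lost.
No further trips.

30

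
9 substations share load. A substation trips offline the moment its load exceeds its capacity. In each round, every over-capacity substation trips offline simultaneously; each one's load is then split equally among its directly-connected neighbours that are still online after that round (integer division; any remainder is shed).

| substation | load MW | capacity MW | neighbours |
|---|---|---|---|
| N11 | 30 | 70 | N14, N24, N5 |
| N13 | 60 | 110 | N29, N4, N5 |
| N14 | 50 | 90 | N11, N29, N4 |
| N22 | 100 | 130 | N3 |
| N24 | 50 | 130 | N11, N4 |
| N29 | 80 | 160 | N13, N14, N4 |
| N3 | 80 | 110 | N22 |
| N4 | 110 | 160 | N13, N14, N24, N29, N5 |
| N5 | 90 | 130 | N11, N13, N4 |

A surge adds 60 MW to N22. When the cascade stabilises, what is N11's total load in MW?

Round 1 — N22 at 160 > 130. N22 trips offline.
  N22 sheds 160 MW to N3: 160 each.
    N3: 80+160 = 240 > 110
Round 2 — N3 trips offline.
  N3 sheds 240 MW: no online neighbours, lost.
No further trips.

30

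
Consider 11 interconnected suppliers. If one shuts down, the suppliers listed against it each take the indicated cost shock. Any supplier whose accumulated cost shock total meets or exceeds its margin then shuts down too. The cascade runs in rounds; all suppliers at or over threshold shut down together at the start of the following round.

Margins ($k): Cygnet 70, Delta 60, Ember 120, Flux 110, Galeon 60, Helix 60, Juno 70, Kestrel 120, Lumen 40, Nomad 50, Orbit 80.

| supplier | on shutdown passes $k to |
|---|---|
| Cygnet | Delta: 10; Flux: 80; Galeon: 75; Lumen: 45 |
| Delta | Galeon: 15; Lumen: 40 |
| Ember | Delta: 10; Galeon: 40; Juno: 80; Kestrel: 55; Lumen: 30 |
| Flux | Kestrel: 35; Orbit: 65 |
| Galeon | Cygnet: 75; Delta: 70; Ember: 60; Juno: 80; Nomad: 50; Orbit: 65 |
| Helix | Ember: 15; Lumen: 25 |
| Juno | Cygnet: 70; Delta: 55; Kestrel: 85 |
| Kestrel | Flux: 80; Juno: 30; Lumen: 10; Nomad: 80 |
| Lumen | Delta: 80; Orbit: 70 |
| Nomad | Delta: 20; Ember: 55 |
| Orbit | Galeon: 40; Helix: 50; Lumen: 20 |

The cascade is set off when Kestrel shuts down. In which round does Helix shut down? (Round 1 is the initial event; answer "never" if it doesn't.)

Round 1 — Kestrel shuts down (initial).
  Flux: +80 → 80 < 110
  Juno: +30 → 30 < 70
  Lumen: +10 → 10 < 40
  Nomad: +80 → 80 ≥ 50
Round 2 — Nomad shuts down.
  Delta: +20 → 20 < 60
  Ember: +55 → 55 < 120
No further shutdowns.

never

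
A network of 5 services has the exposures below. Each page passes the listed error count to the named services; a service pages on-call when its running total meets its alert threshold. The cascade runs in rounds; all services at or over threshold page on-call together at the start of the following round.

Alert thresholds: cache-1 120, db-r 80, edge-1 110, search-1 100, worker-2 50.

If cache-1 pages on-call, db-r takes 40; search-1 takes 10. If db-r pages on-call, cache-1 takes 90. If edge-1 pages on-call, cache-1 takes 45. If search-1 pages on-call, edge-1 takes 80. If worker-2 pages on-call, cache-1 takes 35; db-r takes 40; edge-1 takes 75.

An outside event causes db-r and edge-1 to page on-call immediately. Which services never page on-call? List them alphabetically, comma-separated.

Round 1 — db-r, edge-1 page on-call (initial).
  cache-1: +90+45 → 135 ≥ 120
Round 2 — cache-1 pages on-call.
  search-1: +10 → 10 < 100
No further pages.

search-1, worker-2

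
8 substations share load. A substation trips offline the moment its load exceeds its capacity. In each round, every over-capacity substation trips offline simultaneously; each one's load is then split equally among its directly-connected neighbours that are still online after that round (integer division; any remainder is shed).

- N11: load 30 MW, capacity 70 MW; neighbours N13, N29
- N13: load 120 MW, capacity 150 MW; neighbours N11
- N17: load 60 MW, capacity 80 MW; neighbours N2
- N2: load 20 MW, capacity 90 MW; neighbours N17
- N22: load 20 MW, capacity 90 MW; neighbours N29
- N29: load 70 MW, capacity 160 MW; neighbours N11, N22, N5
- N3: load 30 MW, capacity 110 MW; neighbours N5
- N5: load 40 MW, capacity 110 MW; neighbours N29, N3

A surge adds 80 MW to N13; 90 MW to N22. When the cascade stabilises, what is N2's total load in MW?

20

Round 1 — N13 at 200 > 150; N22 at 110 > 90. N13, N22 trip offline.
  N13 sheds 200 MW to N11: 200 each.
    N11: 30+200 = 230 > 70
  N22 sheds 110 MW to N29: 110 each.
    N29: 70+110 = 180 > 160
Round 2 — N11, N29 trip offline.
  N11 sheds 230 MW: no online neighbours, lost.
  N29 sheds 180 MW to N5: 180 each.
    N5: 40+180 = 220 > 110
Round 3 — N5 trips offline.
  N5 sheds 220 MW to N3: 220 each.
    N3: 30+220 = 250 > 110
Round 4 — N3 trips offline.
  N3 sheds 250 MW: no online neighbours, lost.
No further trips.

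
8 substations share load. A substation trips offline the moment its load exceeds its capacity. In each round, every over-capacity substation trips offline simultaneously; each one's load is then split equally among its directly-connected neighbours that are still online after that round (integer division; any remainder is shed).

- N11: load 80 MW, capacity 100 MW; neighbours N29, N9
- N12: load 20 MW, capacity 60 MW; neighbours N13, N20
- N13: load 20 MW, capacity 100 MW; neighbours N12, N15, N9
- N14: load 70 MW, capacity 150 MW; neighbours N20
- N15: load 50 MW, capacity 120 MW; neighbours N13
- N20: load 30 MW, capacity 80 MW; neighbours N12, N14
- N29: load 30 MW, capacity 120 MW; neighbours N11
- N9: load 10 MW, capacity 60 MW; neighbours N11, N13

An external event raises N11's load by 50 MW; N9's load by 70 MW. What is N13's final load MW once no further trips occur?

Round 1 — N11 at 130 > 100; N9 at 80 > 60. N11, N9 trip offline.
  N11 sheds 130 MW to N29: 130 each.
    N29: 30+130 = 160 > 120
  N9 sheds 80 MW to N13: 80 each.
    N13: 20+80 = 100 ≤ 100
Round 2 — N29 trips offline.
  N29 sheds 160 MW: no online neighbours, lost.
No further trips.

100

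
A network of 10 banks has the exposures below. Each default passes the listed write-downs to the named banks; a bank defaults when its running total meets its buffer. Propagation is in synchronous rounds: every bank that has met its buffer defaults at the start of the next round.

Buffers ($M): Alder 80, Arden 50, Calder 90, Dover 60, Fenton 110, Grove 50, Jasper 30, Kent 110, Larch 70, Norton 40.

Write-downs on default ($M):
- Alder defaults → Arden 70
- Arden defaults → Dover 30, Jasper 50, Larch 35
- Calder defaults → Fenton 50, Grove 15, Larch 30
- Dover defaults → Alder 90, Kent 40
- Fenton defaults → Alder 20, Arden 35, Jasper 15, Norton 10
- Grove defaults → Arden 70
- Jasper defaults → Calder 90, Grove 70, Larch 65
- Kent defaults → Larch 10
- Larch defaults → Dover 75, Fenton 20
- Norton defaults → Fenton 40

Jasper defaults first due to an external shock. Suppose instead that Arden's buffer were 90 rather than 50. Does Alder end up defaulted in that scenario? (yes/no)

With Arden's buffer at 90:
Round 1 — Jasper defaults (initial).
  Calder: +90 → 90 ≥ 90
  Grove: +70 → 70 ≥ 50
  Larch: +65 → 65 < 70
Round 2 — Calder, Grove default.
  Arden: +70 → 70 < 90
  Fenton: +50 → 50 < 110
  Larch: +30 → 95 ≥ 70
Round 3 — Larch defaults.
  Dover: +75 → 75 ≥ 60
  Fenton: +20 → 70 < 110
Round 4 — Dover defaults.
  Alder: +90 → 90 ≥ 80
  Kent: +40 → 40 < 110
Round 5 — Alder defaults.
  Arden: +70 → 140 ≥ 90
Round 6 — Arden defaults.
No further defaults.

yes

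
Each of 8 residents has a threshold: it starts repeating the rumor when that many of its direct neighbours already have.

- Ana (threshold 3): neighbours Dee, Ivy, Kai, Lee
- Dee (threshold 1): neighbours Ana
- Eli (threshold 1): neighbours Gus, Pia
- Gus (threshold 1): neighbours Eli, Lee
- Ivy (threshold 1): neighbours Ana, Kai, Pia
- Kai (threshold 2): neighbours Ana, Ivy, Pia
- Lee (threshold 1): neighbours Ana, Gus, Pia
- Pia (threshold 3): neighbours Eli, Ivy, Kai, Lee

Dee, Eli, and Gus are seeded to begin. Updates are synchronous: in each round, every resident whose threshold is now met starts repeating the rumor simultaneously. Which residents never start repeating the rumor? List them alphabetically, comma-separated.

Round 1 — Dee, Eli, Gus start repeating the rumor (initial).
Round 2 — checking thresholds:
  Ana: 1 of 4 neighbours < 3, holds.
  Lee: 1 of 3 neighbours ≥ 1, starts repeating the rumor.
  Pia: 1 of 4 neighbours < 3, holds.
Round 3 — no new spreads; cascade stops.

Ana, Ivy, Kai, Pia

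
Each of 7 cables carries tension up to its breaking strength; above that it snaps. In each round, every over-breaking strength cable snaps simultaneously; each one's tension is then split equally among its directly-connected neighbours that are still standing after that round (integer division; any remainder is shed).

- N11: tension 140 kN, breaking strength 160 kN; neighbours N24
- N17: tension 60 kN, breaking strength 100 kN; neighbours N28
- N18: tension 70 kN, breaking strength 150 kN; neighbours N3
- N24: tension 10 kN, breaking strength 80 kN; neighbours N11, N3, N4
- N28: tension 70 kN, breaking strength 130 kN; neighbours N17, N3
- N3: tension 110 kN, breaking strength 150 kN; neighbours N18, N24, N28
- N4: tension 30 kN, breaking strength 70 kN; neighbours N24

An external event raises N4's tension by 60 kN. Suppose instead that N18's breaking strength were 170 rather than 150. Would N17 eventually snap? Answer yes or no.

yes

With N18's breaking strength at 170:
Round 1 — N4 at 90 > 70. N4 snaps.
  N4 sheds 90 kN to N24: 90 each.
    N24: 10+90 = 100 > 80
Round 2 — N24 snaps.
  N24 sheds 100 kN to N11, N3: 50 each.
    N11: 140+50 = 190 > 160
    N3: 110+50 = 160 > 150
Round 3 — N11, N3 snap.
  N11 sheds 190 kN: no online neighbours, lost.
  N3 sheds 160 kN to N18, N28: 80 each.
    N18: 70+80 = 150 ≤ 170
    N28: 70+80 = 150 > 130
Round 4 — N28 snaps.
  N28 sheds 150 kN to N17: 150 each.
    N17: 60+150 = 210 > 100
Round 5 — N17 snaps.
  N17 sheds 210 kN: no online neighbours, lost.
No further breaks.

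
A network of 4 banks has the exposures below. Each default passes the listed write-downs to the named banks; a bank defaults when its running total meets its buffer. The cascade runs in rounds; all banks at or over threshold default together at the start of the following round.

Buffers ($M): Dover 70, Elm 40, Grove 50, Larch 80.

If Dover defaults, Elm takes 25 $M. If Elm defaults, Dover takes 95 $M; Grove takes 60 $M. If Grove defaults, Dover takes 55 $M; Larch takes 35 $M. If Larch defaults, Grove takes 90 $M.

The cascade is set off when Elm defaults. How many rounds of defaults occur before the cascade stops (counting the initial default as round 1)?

2

Round 1 — Elm defaults (initial).
  Dover: +95 → 95 ≥ 70
  Grove: +60 → 60 ≥ 50
Round 2 — Dover, Grove default.
  Larch: +35 → 35 < 80
No further defaults.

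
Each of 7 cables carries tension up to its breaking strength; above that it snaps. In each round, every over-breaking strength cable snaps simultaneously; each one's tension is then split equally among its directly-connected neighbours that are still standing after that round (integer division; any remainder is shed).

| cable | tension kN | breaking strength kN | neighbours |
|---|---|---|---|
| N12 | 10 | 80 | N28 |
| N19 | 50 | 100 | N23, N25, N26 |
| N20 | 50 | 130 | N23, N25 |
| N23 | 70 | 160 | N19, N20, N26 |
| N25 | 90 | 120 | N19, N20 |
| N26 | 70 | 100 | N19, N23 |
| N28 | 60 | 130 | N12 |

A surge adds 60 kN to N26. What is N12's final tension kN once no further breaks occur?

Round 1 — N26 at 130 > 100. N26 snaps.
  N26 sheds 130 kN to N19, N23: 65 each.
    N19: 50+65 = 115 > 100
    N23: 70+65 = 135 ≤ 160
Round 2 — N19 snaps.
  N19 sheds 115 kN to N23, N25: 57 each (1 lost).
    N23: 135+57 = 192 > 160
    N25: 90+57 = 147 > 120
Round 3 — N23, N25 snap.
  N23 sheds 192 kN to N20: 192 each.
    N20: 50+192 = 242 > 130
  N25 sheds 147 kN to N20: 147 each.
    N20: 242+147 = 389 > 130
Round 4 — N20 snaps.
  N20 sheds 389 kN: no online neighbours, lost.
No further breaks.

10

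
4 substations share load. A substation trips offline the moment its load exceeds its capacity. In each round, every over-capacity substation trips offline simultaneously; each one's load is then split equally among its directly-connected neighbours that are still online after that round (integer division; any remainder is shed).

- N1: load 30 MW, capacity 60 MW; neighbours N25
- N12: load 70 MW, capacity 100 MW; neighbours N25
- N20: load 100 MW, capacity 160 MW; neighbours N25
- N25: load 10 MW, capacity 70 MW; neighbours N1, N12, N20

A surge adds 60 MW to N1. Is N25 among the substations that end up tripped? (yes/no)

yes

Round 1 — N1 at 90 > 60. N1 trips offline.
  N1 sheds 90 MW to N25: 90 each.
    N25: 10+90 = 100 > 70
Round 2 — N25 trips offline.
  N25 sheds 100 MW to N12, N20: 50 each.
    N12: 70+50 = 120 > 100
    N20: 100+50 = 150 ≤ 160
Round 3 — N12 trips offline.
  N12 sheds 120 MW: no online neighbours, lost.
No further trips.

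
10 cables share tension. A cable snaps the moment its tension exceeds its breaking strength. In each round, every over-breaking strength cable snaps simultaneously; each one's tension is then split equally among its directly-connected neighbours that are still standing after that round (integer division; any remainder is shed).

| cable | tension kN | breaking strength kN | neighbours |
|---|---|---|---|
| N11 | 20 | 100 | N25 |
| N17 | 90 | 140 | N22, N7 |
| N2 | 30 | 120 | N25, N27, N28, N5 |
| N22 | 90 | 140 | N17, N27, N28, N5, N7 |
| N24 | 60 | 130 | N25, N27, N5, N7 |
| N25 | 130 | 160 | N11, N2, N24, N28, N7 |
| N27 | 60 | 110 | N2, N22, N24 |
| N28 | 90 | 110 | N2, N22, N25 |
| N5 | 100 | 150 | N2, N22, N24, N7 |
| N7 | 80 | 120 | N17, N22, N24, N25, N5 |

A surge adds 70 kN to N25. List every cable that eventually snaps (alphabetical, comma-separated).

N17, N2, N22, N24, N25, N27, N28, N5, N7

Round 1 — N25 at 200 > 160. N25 snaps.
  N25 sheds 200 kN to N11, N2, N24, N28, N7: 40 each.
    N11: 20+40 = 60 ≤ 100
    N2: 30+40 = 70 ≤ 120
    N24: 60+40 = 100 ≤ 130
    N28: 90+40 = 130 > 110
    N7: 80+40 = 120 ≤ 120
Round 2 — N28 snaps.
  N28 sheds 130 kN to N2, N22: 65 each.
    N2: 70+65 = 135 > 120
    N22: 90+65 = 155 > 140
Round 3 — N2, N22 snap.
  N2 sheds 135 kN to N27, N5: 67 each (1 lost).
    N27: 60+67 = 127 > 110
    N5: 100+67 = 167 > 150
  N22 sheds 155 kN to N17, N27, N5, N7: 38 each (3 lost).
    N17: 90+38 = 128 ≤ 140
    N27: 127+38 = 165 > 110
    N5: 167+38 = 205 > 150
    N7: 120+38 = 158 > 120
Round 4 — N27, N5, N7 snap.
  N27 sheds 165 kN to N24: 165 each.
    N24: 100+165 = 265 > 130
  N5 sheds 205 kN to N24: 205 each.
    N24: 265+205 = 470 > 130
  N7 sheds 158 kN to N17, N24: 79 each.
    N17: 128+79 = 207 > 140
    N24: 470+79 = 549 > 130
Round 5 — N17, N24 snap.
  N17 sheds 207 kN: no online neighbours, lost.
  N24 sheds 549 kN: no online neighbours, lost.
No further breaks.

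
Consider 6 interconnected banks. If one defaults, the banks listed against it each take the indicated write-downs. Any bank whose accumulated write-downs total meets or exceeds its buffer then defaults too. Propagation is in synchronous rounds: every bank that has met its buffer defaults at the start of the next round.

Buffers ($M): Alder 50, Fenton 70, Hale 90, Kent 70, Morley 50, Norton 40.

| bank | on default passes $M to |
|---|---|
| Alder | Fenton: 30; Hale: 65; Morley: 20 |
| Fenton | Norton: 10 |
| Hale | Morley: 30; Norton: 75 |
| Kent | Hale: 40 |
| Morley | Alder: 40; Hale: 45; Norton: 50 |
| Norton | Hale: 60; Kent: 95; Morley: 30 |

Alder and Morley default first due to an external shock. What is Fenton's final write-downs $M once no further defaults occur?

30

Round 1 — Alder, Morley default (initial).
  Fenton: +30 → 30 < 70
  Hale: +65+45 → 110 ≥ 90
  Norton: +50 → 50 ≥ 40
Round 2 — Hale, Norton default.
  Kent: +95 → 95 ≥ 70
Round 3 — Kent defaults.
No further defaults.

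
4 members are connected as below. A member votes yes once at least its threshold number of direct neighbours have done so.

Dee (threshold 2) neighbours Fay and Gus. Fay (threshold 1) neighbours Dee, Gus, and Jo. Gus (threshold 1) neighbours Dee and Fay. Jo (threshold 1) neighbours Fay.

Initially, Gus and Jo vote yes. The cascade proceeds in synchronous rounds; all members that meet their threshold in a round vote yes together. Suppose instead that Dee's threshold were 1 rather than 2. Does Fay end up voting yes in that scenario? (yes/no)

yes

With Dee's threshold at 1:
Round 1 — Gus, Jo vote yes (initial).
Round 2 — checking thresholds:
  Dee: 1 of 2 neighbours ≥ 1, votes yes.
  Fay: 2 of 3 neighbours ≥ 1, votes yes.
Round 3 — no new yes votes; cascade stops.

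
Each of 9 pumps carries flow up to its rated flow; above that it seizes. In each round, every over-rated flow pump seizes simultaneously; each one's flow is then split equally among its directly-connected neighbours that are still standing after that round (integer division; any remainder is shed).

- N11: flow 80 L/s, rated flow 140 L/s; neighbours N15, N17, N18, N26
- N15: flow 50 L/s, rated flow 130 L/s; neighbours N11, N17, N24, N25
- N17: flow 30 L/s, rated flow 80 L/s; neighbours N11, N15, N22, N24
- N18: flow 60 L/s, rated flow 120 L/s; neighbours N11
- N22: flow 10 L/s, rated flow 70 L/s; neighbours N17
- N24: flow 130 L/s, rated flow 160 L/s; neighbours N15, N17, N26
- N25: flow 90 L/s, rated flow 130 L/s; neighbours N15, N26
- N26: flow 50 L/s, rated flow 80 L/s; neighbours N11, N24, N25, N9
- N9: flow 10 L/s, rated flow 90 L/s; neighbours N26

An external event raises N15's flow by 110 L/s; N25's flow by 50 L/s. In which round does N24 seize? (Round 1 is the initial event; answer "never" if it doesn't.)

Round 1 — N15 at 160 > 130; N25 at 140 > 130. N15, N25 seize.
  N15 sheds 160 L/s to N11, N17, N24: 53 each (1 lost).
    N11: 80+53 = 133 ≤ 140
    N17: 30+53 = 83 > 80
    N24: 130+53 = 183 > 160
  N25 sheds 140 L/s to N26: 140 each.
    N26: 50+140 = 190 > 80
Round 2 — N17, N24, N26 seize.
  N17 sheds 83 L/s to N11, N22: 41 each (1 lost).
    N11: 133+41 = 174 > 140
    N22: 10+41 = 51 ≤ 70
  N24 sheds 183 L/s: no online neighbours, lost.
  N26 sheds 190 L/s to N11, N9: 95 each.
    N11: 174+95 = 269 > 140
    N9: 10+95 = 105 > 90
Round 3 — N11, N9 seize.
  N11 sheds 269 L/s to N18: 269 each.
    N18: 60+269 = 329 > 120
  N9 sheds 105 L/s: no online neighbours, lost.
Round 4 — N18 seizes.
  N18 sheds 329 L/s: no online neighbours, lost.
No further seizures.

2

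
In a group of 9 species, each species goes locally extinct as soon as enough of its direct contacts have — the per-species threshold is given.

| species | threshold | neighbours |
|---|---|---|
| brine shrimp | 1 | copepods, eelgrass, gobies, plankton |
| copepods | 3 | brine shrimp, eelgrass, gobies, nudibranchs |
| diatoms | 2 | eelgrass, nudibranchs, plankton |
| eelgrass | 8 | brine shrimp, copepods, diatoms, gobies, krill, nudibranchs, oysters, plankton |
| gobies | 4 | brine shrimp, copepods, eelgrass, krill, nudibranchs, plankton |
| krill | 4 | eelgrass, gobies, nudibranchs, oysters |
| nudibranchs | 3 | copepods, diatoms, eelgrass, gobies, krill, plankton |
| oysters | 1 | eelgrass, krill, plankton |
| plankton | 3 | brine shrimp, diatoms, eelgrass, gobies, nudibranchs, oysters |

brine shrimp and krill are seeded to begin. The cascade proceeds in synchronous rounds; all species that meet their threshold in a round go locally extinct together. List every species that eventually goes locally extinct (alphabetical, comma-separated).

brine shrimp, krill, oysters

Round 1 — brine shrimp, krill go locally extinct (initial).
Round 2 — checking thresholds:
  copepods: 1 of 4 neighbours < 3, holds.
  eelgrass: 2 of 8 neighbours < 8, holds.
  gobies: 2 of 6 neighbours < 4, holds.
  nudibranchs: 1 of 6 neighbours < 3, holds.
  oysters: 1 of 3 neighbours ≥ 1, goes locally extinct.
  plankton: 1 of 6 neighbours < 3, holds.
Round 3 — no new extinctions; cascade stops.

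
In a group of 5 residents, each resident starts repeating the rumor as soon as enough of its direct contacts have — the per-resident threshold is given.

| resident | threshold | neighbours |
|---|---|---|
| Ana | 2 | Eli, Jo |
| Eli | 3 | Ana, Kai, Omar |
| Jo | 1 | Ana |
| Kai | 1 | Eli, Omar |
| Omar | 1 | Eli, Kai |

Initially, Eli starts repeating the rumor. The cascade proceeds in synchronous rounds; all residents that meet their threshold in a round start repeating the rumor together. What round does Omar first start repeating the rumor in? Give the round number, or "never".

Round 1 — Eli starts repeating the rumor (initial).
Round 2 — checking thresholds:
  Ana: 1 of 2 neighbours < 2, not yet.
  Kai: 1 of 2 neighbours ≥ 1, starts repeating the rumor.
  Omar: 1 of 2 neighbours ≥ 1, starts repeating the rumor.
Round 3 — no new spreads; cascade stops.

2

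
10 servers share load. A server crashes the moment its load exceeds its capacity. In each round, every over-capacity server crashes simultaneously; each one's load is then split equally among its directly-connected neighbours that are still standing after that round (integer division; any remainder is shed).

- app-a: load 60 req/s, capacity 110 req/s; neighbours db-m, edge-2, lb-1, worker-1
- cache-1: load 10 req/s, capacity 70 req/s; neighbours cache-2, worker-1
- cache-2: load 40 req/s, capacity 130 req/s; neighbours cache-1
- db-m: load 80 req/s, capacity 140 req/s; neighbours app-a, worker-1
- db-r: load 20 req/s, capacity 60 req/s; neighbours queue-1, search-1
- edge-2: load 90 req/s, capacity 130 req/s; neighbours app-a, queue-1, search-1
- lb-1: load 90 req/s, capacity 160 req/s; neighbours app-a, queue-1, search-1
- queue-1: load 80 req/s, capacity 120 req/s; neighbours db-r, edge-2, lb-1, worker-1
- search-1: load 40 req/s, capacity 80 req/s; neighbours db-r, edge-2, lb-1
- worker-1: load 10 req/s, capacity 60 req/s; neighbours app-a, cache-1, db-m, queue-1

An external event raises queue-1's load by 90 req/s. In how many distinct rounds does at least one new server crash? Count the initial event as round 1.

5

Round 1 — queue-1 at 170 > 120. queue-1 crashes.
  queue-1 sheds 170 req/s to db-r, edge-2, lb-1, worker-1: 42 each (2 lost).
    db-r: 20+42 = 62 > 60
    edge-2: 90+42 = 132 > 130
    lb-1: 90+42 = 132 ≤ 160
    worker-1: 10+42 = 52 ≤ 60
Round 2 — db-r, edge-2 crash.
  db-r sheds 62 req/s to search-1: 62 each.
    search-1: 40+62 = 102 > 80
  edge-2 sheds 132 req/s to app-a, search-1: 66 each.
    app-a: 60+66 = 126 > 110
    search-1: 102+66 = 168 > 80
Round 3 — app-a, search-1 crash.
  app-a sheds 126 req/s to db-m, lb-1, worker-1: 42 each.
    db-m: 80+42 = 122 ≤ 140
    lb-1: 132+42 = 174 > 160
    worker-1: 52+42 = 94 > 60
  search-1 sheds 168 req/s to lb-1: 168 each.
    lb-1: 174+168 = 342 > 160
Round 4 — lb-1, worker-1 crash.
  lb-1 sheds 342 req/s: no online neighbours, lost.
  worker-1 sheds 94 req/s to cache-1, db-m: 47 each.
    cache-1: 10+47 = 57 ≤ 70
    db-m: 122+47 = 169 > 140
Round 5 — db-m crashes.
  db-m sheds 169 req/s: no online neighbours, lost.
No further crashes.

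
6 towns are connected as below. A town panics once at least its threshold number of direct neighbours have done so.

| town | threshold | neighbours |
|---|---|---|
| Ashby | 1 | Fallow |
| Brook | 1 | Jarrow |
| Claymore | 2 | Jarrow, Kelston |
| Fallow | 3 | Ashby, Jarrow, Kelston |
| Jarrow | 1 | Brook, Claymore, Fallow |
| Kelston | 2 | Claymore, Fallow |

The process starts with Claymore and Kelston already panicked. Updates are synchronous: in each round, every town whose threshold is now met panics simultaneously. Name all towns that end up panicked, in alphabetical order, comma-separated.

Brook, Claymore, Jarrow, Kelston

Round 1 — Claymore, Kelston panic (initial).
Round 2 — checking thresholds:
  Fallow: 1 of 3 neighbours < 3, holds.
  Jarrow: 1 of 3 neighbours ≥ 1, panics.
Round 3 — checking thresholds:
  Brook: 1 of 1 neighbours ≥ 1, panics.
  Fallow: 2 of 3 neighbours < 3, holds.
Round 4 — no new panics; cascade stops.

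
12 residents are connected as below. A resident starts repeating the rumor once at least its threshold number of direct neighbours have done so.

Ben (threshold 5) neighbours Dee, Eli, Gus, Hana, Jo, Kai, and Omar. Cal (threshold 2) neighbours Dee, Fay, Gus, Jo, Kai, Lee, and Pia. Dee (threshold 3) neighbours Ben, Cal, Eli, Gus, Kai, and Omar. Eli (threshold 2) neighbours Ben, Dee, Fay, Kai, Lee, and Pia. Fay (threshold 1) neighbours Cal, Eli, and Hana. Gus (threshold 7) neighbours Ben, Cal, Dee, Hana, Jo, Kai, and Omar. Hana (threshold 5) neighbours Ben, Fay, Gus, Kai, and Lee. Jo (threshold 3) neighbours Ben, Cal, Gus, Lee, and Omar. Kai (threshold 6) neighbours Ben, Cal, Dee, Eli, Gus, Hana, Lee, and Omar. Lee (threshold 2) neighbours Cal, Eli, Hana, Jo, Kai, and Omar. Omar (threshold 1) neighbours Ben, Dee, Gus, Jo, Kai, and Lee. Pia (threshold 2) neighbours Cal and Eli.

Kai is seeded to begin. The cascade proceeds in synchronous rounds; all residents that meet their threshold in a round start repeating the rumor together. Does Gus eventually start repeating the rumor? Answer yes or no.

no

Round 1 — Kai starts repeating the rumor (initial).
Round 2 — checking thresholds:
  Ben: 1 of 7 neighbours < 5, not yet.
  Cal: 1 of 7 neighbours < 2, not yet.
  Dee: 1 of 6 neighbours < 3, not yet.
  Eli: 1 of 6 neighbours < 2, not yet.
  Gus: 1 of 7 neighbours < 7, not yet.
  Hana: 1 of 5 neighbours < 5, not yet.
  Lee: 1 of 6 neighbours < 2, not yet.
  Omar: 1 of 6 neighbours ≥ 1, starts repeating the rumor.
Round 3 — checking thresholds:
  Ben: 2 of 7 neighbours < 5, not yet.
  Cal: 1 of 7 neighbours < 2, not yet.
  Dee: 2 of 6 neighbours < 3, not yet.
  Eli: 1 of 6 neighbours < 2, not yet.
  Gus: 2 of 7 neighbours < 7, not yet.
  Hana: 1 of 5 neighbours < 5, not yet.
  Jo: 1 of 5 neighbours < 3, not yet.
  Lee: 2 of 6 neighbours ≥ 2, starts repeating the rumor.
Round 4 — checking thresholds:
  Ben: 2 of 7 neighbours < 5, not yet.
  Cal: 2 of 7 neighbours ≥ 2, starts repeating the rumor.
  Dee: 2 of 6 neighbours < 3, not yet.
  Eli: 2 of 6 neighbours ≥ 2, starts repeating the rumor.
  Gus: 2 of 7 neighbours < 7, not yet.
  Hana: 2 of 5 neighbours < 5, not yet.
  Jo: 2 of 5 neighbours < 3, not yet.
Round 5 — checking thresholds:
  Ben: 3 of 7 neighbours < 5, not yet.
  Dee: 4 of 6 neighbours ≥ 3, starts repeating the rumor.
  Fay: 2 of 3 neighbours ≥ 1, starts repeating the rumor.
  Gus: 3 of 7 neighbours < 7, not yet.
  Hana: 2 of 5 neighbours < 5, not yet.
  Jo: 3 of 5 neighbours ≥ 3, starts repeating the rumor.
  Pia: 2 of 2 neighbours ≥ 2, starts repeating the rumor.
Round 6 — checking thresholds:
  Ben: 5 of 7 neighbours ≥ 5, starts repeating the rumor.
  Gus: 5 of 7 neighbours < 7, not yet.
  Hana: 3 of 5 neighbours < 5, not yet.
Round 7 — no new spreads; cascade stops.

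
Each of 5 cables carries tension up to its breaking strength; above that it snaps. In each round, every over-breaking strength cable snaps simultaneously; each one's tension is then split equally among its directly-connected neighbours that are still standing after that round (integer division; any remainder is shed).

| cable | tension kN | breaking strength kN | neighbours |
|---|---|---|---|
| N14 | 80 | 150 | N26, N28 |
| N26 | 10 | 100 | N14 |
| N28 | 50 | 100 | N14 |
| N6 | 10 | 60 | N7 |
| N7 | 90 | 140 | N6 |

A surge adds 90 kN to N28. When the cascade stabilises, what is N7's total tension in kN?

90

Round 1 — N28 at 140 > 100. N28 snaps.
  N28 sheds 140 kN to N14: 140 each.
    N14: 80+140 = 220 > 150
Round 2 — N14 snaps.
  N14 sheds 220 kN to N26: 220 each.
    N26: 10+220 = 230 > 100
Round 3 — N26 snaps.
  N26 sheds 230 kN: no online neighbours, lost.
No further breaks.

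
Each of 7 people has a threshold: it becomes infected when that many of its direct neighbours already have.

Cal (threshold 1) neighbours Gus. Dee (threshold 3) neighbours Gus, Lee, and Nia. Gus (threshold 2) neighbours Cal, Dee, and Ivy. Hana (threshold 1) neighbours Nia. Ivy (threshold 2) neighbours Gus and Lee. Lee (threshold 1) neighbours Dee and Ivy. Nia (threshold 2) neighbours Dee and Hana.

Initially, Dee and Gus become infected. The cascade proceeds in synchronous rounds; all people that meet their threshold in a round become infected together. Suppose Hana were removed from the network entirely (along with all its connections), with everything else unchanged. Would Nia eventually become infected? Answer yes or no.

no

With Hana removed:
Round 1 — Dee, Gus become infected (initial).
Round 2 — checking thresholds:
  Cal: 1 of 1 neighbours ≥ 1, becomes infected.
  Ivy: 1 of 2 neighbours < 2, not yet.
  Lee: 1 of 2 neighbours ≥ 1, becomes infected.
  Nia: 1 of 1 neighbours < 2, not yet.
Round 3 — checking thresholds:
  Ivy: 2 of 2 neighbours ≥ 2, becomes infected.
  Nia: 1 of 1 neighbours < 2, not yet.
Round 4 — no new infections; cascade stops.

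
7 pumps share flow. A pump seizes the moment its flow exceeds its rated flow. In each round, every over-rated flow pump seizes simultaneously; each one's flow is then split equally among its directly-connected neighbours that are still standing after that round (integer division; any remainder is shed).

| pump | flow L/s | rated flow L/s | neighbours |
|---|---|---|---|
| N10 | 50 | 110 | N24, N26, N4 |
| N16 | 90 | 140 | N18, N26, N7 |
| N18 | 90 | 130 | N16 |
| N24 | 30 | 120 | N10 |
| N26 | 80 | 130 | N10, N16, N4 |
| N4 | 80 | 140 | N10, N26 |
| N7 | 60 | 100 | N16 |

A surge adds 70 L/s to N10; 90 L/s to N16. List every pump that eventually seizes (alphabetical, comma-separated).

Round 1 — N10 at 120 > 110; N16 at 180 > 140. N10, N16 seize.
  N10 sheds 120 L/s to N24, N26, N4: 40 each.
    N24: 30+40 = 70 ≤ 120
    N26: 80+40 = 120 ≤ 130
    N4: 80+40 = 120 ≤ 140
  N16 sheds 180 L/s to N18, N26, N7: 60 each.
    N18: 90+60 = 150 > 130
    N26: 120+60 = 180 > 130
    N7: 60+60 = 120 > 100
Round 2 — N18, N26, N7 seize.
  N18 sheds 150 L/s: no online neighbours, lost.
  N26 sheds 180 L/s to N4: 180 each.
    N4: 120+180 = 300 > 140
  N7 sheds 120 L/s: no online neighbours, lost.
Round 3 — N4 seizes.
  N4 sheds 300 L/s: no online neighbours, lost.
No further seizures.

N10, N16, N18, N26, N4, N7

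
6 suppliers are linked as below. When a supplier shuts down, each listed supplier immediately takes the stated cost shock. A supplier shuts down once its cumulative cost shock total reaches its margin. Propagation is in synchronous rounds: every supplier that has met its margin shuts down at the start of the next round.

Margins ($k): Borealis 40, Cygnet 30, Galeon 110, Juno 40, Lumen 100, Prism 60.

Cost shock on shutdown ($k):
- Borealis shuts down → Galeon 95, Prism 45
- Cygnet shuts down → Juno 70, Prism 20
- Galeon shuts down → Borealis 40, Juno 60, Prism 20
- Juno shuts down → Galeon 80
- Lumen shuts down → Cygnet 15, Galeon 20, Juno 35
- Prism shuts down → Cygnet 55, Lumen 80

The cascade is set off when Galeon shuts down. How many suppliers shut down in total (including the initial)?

5

Round 1 — Galeon shuts down (initial).
  Borealis: +40 → 40 ≥ 40
  Juno: +60 → 60 ≥ 40
  Prism: +20 → 20 < 60
Round 2 — Borealis, Juno shut down.
  Prism: +45 → 65 ≥ 60
Round 3 — Prism shuts down.
  Cygnet: +55 → 55 ≥ 30
  Lumen: +80 → 80 < 100
Round 4 — Cygnet shuts down.
No further shutdowns.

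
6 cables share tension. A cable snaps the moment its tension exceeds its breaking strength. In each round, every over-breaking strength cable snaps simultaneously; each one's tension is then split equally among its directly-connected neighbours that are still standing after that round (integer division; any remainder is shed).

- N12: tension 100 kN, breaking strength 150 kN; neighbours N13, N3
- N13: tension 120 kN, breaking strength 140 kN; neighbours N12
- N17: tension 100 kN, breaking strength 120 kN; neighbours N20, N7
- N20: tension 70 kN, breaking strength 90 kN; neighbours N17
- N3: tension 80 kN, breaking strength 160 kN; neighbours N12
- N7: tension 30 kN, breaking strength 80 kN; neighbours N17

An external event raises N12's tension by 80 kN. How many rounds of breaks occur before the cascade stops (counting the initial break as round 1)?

2

Round 1 — N12 at 180 > 150. N12 snaps.
  N12 sheds 180 kN to N13, N3: 90 each.
    N13: 120+90 = 210 > 140
    N3: 80+90 = 170 > 160
Round 2 — N13, N3 snap.
  N13 sheds 210 kN: no online neighbours, lost.
  N3 sheds 170 kN: no online neighbours, lost.
No further breaks.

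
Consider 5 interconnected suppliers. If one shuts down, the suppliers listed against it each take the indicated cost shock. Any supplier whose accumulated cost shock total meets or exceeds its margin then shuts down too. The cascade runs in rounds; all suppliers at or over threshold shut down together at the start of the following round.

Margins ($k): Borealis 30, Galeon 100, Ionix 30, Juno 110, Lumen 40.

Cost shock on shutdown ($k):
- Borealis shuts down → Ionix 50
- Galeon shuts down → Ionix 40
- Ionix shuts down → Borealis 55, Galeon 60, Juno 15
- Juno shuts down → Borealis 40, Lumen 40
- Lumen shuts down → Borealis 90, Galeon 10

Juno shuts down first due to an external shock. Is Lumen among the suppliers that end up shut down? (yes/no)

Round 1 — Juno shuts down (initial).
  Borealis: +40 → 40 ≥ 30
  Lumen: +40 → 40 ≥ 40
Round 2 — Borealis, Lumen shut down.
  Galeon: +10 → 10 < 100
  Ionix: +50 → 50 ≥ 30
Round 3 — Ionix shuts down.
  Galeon: +60 → 70 < 100
No further shutdowns.

yes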